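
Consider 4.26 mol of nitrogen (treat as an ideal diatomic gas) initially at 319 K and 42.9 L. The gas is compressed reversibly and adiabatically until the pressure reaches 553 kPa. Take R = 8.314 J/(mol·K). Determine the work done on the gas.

P₁ = nRT₁/V₁ = 4.26×8.314×319/42.9 = 263 kPa.
Adiabatic: T₂/T₁ = (P₂/P₁)^((γ−1)/γ) ⇒ T₂ = 319×(2.10)^0.286 = 394 K; V₂ = 25.3 L.
ΔU = nCvΔT = 4.26×20.8×(394−319) = 6670 J.
Q = 0 for an adiabatic process, so W = −ΔU = -6670 J.
Work done on the gas = −W_by = 6670 J.

6670 J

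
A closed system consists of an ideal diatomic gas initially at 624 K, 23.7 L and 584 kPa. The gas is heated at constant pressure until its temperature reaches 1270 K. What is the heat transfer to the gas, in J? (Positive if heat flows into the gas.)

50200 J

n = P₁V₁/(RT₁) = 584×23.7/(8.314×624) = 2.67 mol.
Isobaric: P stays 584 kPa; V/T = const ⇒ T₂ = 1270 K, V₂ = 48.2 L.
W = PΔV = 584×(48.2−23.7) kPa·L = 14300 J.
ΔU = nCvΔT = 2.67×20.8×(1270−624) = 35800 J.
Q = ΔU + W = nCpΔT = 50200 J.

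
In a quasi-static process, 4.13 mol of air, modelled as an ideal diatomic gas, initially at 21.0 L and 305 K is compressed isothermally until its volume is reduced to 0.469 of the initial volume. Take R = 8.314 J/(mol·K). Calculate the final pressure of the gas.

1060 kPa

P₁ = nRT₁/V₁ = 4.13×8.314×305/21.0 = 499 kPa.
Isothermal: T stays 305 K; PV = const ⇒ V₂ = 9.85 L, P₂ = 1060 kPa.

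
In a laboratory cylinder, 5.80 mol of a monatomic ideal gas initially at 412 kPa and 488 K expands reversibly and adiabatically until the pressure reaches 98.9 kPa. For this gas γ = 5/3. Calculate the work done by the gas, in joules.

V₁ = nRT₁/P₁ = 5.80×8.314×488/412 = 57.1 L.
Adiabatic: T₂/T₁ = (P₂/P₁)^((γ−1)/γ) ⇒ T₂ = 488×(0.240)^0.400 = 276 K; V₂ = 134 L.
ΔU = nCvΔT = 5.80×12.5×(276−488) = -15400 J.
Q = 0 for an adiabatic process, so W = −ΔU = 15400 J.

15400 J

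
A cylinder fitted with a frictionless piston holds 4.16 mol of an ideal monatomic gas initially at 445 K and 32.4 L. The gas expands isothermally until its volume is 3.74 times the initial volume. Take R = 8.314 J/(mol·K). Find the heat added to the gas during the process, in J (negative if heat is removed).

P₁ = nRT₁/V₁ = 4.16×8.314×445/32.4 = 475 kPa.
Isothermal: T stays 445 K; PV = const ⇒ V₂ = 121 L, P₂ = 127 kPa.
ΔU = 0 (ideal gas, T constant).
W = nRT ln(V₂/V₁) = 4.16×8.314×445×ln(3.74) = 20300 J.
Q = ΔU + W = 20300 J.

20300 J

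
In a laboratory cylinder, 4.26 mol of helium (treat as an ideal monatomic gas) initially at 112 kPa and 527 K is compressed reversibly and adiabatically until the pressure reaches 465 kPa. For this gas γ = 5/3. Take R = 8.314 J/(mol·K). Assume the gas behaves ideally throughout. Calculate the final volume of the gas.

70.9 L

V₁ = nRT₁/P₁ = 4.26×8.314×527/112 = 167 L.
Adiabatic: T₂/T₁ = (P₂/P₁)^((γ−1)/γ) ⇒ T₂ = 527×(4.15)^0.400 = 931 K; V₂ = 70.9 L.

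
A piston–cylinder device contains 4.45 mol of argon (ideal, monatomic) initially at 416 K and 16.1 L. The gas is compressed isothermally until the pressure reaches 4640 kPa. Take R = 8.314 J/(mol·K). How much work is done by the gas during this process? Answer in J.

-24300 J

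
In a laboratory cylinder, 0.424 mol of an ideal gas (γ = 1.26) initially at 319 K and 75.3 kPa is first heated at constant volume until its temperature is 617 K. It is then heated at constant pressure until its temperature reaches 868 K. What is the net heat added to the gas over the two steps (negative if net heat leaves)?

8330 J

V₁ = nRT₁/P₁ = 0.424×8.314×319/75.3 = 14.9 L.
Step 1 — Isochoric: V stays 14.9 L; P/T = const ⇒ T₂ = 617 K, P₂ = 146 kPa.
W = 0 (no volume change).
ΔU = nCvΔT = 0.424×32.0×(617−319) = 4040 J.
Q = ΔU = 4040 J.
State after step 1: P = 146 kPa, V = 14.9 L, T = 617 K.
Step 2 — Isobaric: P stays 146 kPa; V/T = const ⇒ T₂ = 868 K, V₂ = 21.0 L.
W = PΔV = 146×(21.0−14.9) kPa·L = 885 J.
ΔU = nCvΔT = 0.424×32.0×(868−617) = 3400 J.
Q = ΔU + W = nCpΔT = 4290 J.
Net over both steps: W = 885 J, Q = 8330 J, ΔU = 7440 J.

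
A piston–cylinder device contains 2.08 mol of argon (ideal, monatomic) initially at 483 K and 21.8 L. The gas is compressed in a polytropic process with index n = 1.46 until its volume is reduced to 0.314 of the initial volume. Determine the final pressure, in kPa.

2080 kPa

P₁ = nRT₁/V₁ = 2.08×8.314×483/21.8 = 383 kPa.
Polytropic n=1.46: T₂ = T₁(V₁/V₂)^(n−1) = 483×(3.18)^0.46 = 823 K; P₂ = P₁(V₁/V₂)^n = 2080 kPa.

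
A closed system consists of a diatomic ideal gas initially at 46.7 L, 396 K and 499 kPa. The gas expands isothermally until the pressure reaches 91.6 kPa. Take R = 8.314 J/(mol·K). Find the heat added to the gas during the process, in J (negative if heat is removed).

39500 J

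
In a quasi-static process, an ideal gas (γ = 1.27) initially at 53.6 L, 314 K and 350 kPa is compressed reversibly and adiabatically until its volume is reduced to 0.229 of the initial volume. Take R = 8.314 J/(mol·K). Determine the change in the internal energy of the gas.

34000 J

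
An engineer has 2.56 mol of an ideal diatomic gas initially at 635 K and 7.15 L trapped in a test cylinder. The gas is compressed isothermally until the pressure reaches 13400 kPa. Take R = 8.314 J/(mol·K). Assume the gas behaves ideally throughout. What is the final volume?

P₁ = nRT₁/V₁ = 2.56×8.314×635/7.15 = 1890 kPa.
Isothermal: T stays 635 K; PV = const ⇒ V₂ = 1.01 L, P₂ = 13400 kPa.

1.01 L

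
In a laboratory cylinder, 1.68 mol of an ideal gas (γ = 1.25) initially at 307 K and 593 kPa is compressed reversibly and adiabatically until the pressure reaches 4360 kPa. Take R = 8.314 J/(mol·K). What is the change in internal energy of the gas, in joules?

8410 J

V₁ = nRT₁/P₁ = 1.68×8.314×307/593 = 7.23 L.
Adiabatic: T₂/T₁ = (P₂/P₁)^((γ−1)/γ) ⇒ T₂ = 307×(7.35)^0.200 = 458 K; V₂ = 1.47 L.
For an ideal gas ΔU = nCvΔT with Cv = R/(γ−1) = 33.3 J/(mol·K).
ΔU = 1.68×33.3×(458−307) = 8410 J.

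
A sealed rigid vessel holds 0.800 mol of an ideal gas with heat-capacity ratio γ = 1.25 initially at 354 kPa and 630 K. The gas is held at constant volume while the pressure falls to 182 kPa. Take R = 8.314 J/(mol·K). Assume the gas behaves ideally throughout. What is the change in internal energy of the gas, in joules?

V₁ = nRT₁/P₁ = 0.800×8.314×630/354 = 11.8 L.
Isochoric: V stays 11.8 L; P/T = const ⇒ T₂ = 324 K, P₂ = 182 kPa.
For an ideal gas ΔU = nCvΔT with Cv = R/(γ−1) = 33.3 J/(mol·K).
ΔU = 0.800×33.3×(324−630) = -8140 J.

-8140 J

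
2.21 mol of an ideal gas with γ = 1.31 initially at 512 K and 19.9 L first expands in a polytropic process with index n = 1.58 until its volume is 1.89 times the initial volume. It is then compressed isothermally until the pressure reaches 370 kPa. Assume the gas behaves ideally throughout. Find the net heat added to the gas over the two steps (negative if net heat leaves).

-9310 J

P₁ = nRT₁/V₁ = 2.21×8.314×512/19.9 = 473 kPa.
Step 1 — Polytropic n=1.58: T₂ = T₁(V₁/V₂)^(n−1) = 512×(0.529)^0.58 = 354 K; P₂ = P₁(V₁/V₂)^n = 173 kPa.
W = (P₁V₁−P₂V₂)/(n−1) = (473×19.9−173×37.6)/0.58 = 5010 J.
ΔU = nCvΔT = 2.21×26.8×(354−512) = -9370 J.
Q = ΔU + W = -4360 J.
State after step 1: P = 173 kPa, V = 37.6 L, T = 354 K.
Step 2 — Isothermal: T stays 354 K; PV = const ⇒ V₂ = 17.6 L, P₂ = 370 kPa.
ΔU = 0 (ideal gas, T constant).
W = nRT ln(V₂/V₁) = 2.21×8.314×354×ln(0.467) = -4950 J.
Q = ΔU + W = -4950 J.
Net over both steps: W = 60.1 J, Q = -9310 J, ΔU = -9370 J.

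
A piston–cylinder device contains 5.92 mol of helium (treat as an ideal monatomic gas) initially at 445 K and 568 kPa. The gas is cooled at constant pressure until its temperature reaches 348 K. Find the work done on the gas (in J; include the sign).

4770 J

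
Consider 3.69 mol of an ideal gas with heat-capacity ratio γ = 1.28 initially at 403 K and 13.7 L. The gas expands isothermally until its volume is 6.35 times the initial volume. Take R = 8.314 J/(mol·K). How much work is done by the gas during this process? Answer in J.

22900 J

P₁ = nRT₁/V₁ = 3.69×8.314×403/13.7 = 902 kPa.
Isothermal: T stays 403 K; PV = const ⇒ V₂ = 87.0 L, P₂ = 142 kPa.
W = nRT ln(V₂/V₁) = 3.69×8.314×403×ln(6.35) = 22900 J.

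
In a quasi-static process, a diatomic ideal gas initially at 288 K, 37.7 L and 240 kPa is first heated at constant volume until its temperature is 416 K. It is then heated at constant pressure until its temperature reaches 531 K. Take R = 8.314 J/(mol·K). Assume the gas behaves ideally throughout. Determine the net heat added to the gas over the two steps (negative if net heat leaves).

22700 J

n = P₁V₁/(RT₁) = 240×37.7/(8.314×288) = 3.78 mol.
Step 1 — Isochoric: V stays 37.7 L; P/T = const ⇒ T₂ = 416 K, P₂ = 347 kPa.
W = 0 (no volume change).
ΔU = nCvΔT = 3.78×20.8×(416−288) = 10100 J.
Q = ΔU = 10100 J.
State after step 1: P = 347 kPa, V = 37.7 L, T = 416 K.
Step 2 — Isobaric: P stays 347 kPa; V/T = const ⇒ T₂ = 531 K, V₂ = 48.1 L.
W = PΔV = 347×(48.1−37.7) kPa·L = 3610 J.
ΔU = nCvΔT = 3.78×20.8×(531−416) = 9030 J.
Q = ΔU + W = nCpΔT = 12600 J.
Net over both steps: W = 3610 J, Q = 22700 J, ΔU = 19100 J.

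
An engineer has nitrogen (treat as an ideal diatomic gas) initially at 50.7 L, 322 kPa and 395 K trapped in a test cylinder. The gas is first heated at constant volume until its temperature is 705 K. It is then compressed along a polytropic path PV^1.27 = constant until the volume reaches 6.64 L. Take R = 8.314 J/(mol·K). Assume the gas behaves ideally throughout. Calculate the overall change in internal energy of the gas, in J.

85300 J

n = P₁V₁/(RT₁) = 322×50.7/(8.314×395) = 4.97 mol.
Step 1 — Isochoric: V stays 50.7 L; P/T = const ⇒ T₂ = 705 K, P₂ = 575 kPa.
W = 0 (no volume change).
ΔU = nCvΔT = 4.97×20.8×(705−395) = 32000 J.
Q = ΔU = 32000 J.
State after step 1: P = 575 kPa, V = 50.7 L, T = 705 K.
Step 2 — Polytropic n=1.27: T₂ = T₁(V₁/V₂)^(n−1) = 705×(7.64)^0.27 = 1220 K; P₂ = P₁(V₁/V₂)^n = 7600 kPa.
W = (P₁V₁−P₂V₂)/(n−1) = (575×50.7−7600×6.64)/0.27 = -78900 J.
ΔU = nCvΔT = 4.97×20.8×(1220−705) = 53300 J.
Q = ΔU + W = -25600 J.
Net over both steps: W = -78900 J, Q = 6380 J, ΔU = 85300 J.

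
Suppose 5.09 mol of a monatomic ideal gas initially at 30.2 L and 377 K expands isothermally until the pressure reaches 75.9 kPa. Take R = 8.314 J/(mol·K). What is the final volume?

P₁ = nRT₁/V₁ = 5.09×8.314×377/30.2 = 528 kPa.
Isothermal: T stays 377 K; PV = const ⇒ V₂ = 210 L, P₂ = 75.9 kPa.

210 L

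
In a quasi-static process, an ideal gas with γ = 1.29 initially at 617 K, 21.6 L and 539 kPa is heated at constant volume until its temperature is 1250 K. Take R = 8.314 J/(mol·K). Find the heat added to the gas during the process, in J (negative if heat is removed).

41200 J

n = P₁V₁/(RT₁) = 539×21.6/(8.314×617) = 2.27 mol.
Isochoric: V stays 21.6 L; P/T = const ⇒ T₂ = 1250 K, P₂ = 1090 kPa.
W = 0 (no volume change).
ΔU = nCvΔT = 2.27×28.7×(1250−617) = 41200 J.
Q = ΔU = 41200 J.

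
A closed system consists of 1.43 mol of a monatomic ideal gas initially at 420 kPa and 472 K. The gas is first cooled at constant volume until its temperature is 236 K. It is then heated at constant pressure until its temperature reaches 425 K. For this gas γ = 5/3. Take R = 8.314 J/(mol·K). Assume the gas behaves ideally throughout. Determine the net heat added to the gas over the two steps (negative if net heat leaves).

1410 J

V₁ = nRT₁/P₁ = 1.43×8.314×472/420 = 13.4 L.
Step 1 — Isochoric: V stays 13.4 L; P/T = const ⇒ T₂ = 236 K, P₂ = 210 kPa.
W = 0 (no volume change).
ΔU = nCvΔT = 1.43×12.5×(236−472) = -4210 J.
Q = ΔU = -4210 J.
State after step 1: P = 210 kPa, V = 13.4 L, T = 236 K.
Step 2 — Isobaric: P stays 210 kPa; V/T = const ⇒ T₂ = 425 K, V₂ = 24.1 L.
W = PΔV = 210×(24.1−13.4) kPa·L = 2250 J.
ΔU = nCvΔT = 1.43×12.5×(425−236) = 3370 J.
Q = ΔU + W = nCpΔT = 5620 J.
Net over both steps: W = 2250 J, Q = 1410 J, ΔU = -838 J.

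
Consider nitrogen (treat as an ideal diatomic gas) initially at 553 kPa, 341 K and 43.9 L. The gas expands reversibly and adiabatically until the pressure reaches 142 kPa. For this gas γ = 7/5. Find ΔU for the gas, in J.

-19500 J

n = P₁V₁/(RT₁) = 553×43.9/(8.314×341) = 8.56 mol.
Adiabatic: T₂/T₁ = (P₂/P₁)^((γ−1)/γ) ⇒ T₂ = 341×(0.257)^0.286 = 231 K; V₂ = 116 L.
For an ideal gas ΔU = nCvΔT with Cv = (5/2)R = 20.8 J/(mol·K).
ΔU = 8.56×20.8×(231−341) = -19500 J.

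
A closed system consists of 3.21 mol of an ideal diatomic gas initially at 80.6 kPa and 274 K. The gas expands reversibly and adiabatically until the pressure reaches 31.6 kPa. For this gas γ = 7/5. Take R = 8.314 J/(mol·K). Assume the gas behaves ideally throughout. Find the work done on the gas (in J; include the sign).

-4290 J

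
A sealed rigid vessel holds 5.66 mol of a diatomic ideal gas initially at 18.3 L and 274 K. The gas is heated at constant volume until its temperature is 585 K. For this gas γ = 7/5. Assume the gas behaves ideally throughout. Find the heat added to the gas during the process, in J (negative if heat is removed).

36600 J

P₁ = nRT₁/V₁ = 5.66×8.314×274/18.3 = 705 kPa.
Isochoric: V stays 18.3 L; P/T = const ⇒ T₂ = 585 K, P₂ = 1500 kPa.
W = 0 (no volume change).
ΔU = nCvΔT = 5.66×20.8×(585−274) = 36600 J.
Q = ΔU = 36600 J.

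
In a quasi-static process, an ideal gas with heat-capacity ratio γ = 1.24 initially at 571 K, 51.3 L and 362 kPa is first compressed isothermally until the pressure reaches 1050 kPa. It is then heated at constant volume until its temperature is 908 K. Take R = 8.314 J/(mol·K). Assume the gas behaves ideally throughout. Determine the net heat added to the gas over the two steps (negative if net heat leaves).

25900 J

n = P₁V₁/(RT₁) = 362×51.3/(8.314×571) = 3.91 mol.
Step 1 — Isothermal: T stays 571 K; PV = const ⇒ V₂ = 17.7 L, P₂ = 1050 kPa.
ΔU = 0 (ideal gas, T constant).
W = nRT ln(V₂/V₁) = 3.91×8.314×571×ln(0.345) = -19800 J.
Q = ΔU + W = -19800 J.
State after step 1: P = 1050 kPa, V = 17.7 L, T = 571 K.
Step 2 — Isochoric: V stays 17.7 L; P/T = const ⇒ T₂ = 908 K, P₂ = 1670 kPa.
W = 0 (no volume change).
ΔU = nCvΔT = 3.91×34.6×(908−571) = 45700 J.
Q = ΔU = 45700 J.
Net over both steps: W = -19800 J, Q = 25900 J, ΔU = 45700 J.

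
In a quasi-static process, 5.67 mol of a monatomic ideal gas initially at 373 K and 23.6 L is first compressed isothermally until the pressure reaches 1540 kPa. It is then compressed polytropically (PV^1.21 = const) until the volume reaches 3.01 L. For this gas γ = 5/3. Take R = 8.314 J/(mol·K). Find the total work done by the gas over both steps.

P₁ = nRT₁/V₁ = 5.67×8.314×373/23.6 = 745 kPa.
Step 1 — Isothermal: T stays 373 K; PV = const ⇒ V₂ = 11.4 L, P₂ = 1540 kPa.
ΔU = 0 (ideal gas, T constant).
W = nRT ln(V₂/V₁) = 5.67×8.314×373×ln(0.484) = -12800 J.
Q = ΔU + W = -12800 J.
State after step 1: P = 1540 kPa, V = 11.4 L, T = 373 K.
Step 2 — Polytropic n=1.21: T₂ = T₁(V₁/V₂)^(n−1) = 373×(3.79)^0.21 = 494 K; P₂ = P₁(V₁/V₂)^n = 7730 kPa.
W = (P₁V₁−P₂V₂)/(n−1) = (1540×11.4−7730×3.01)/0.21 = -27100 J.
ΔU = nCvΔT = 5.67×12.5×(494−373) = 8520 J.
Q = ΔU + W = -18500 J.
Net over both steps: W = -39800 J, Q = -31300 J, ΔU = 8520 J.

-39800 J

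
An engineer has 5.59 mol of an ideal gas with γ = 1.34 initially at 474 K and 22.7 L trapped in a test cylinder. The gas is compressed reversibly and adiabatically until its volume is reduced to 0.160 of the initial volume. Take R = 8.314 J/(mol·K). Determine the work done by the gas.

-56000 J

P₁ = nRT₁/V₁ = 5.59×8.314×474/22.7 = 970 kPa.
Adiabatic: TV^(γ−1) = const ⇒ T₂ = 474×(6.25)^0.340 = 884 K; PV^γ = const ⇒ P₂ = 11300 kPa.
ΔU = nCvΔT = 5.59×24.5×(884−474) = 56000 J.
Q = 0 for an adiabatic process, so W = −ΔU = -56000 J.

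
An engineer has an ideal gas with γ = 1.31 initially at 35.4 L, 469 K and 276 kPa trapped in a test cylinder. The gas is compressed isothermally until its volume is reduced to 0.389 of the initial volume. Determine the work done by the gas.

n = P₁V₁/(RT₁) = 276×35.4/(8.314×469) = 2.51 mol.
Isothermal: T stays 469 K; PV = const ⇒ V₂ = 13.8 L, P₂ = 710 kPa.
W = nRT ln(V₂/V₁) = 2.51×8.314×469×ln(0.389) = -9220 J.

-9220 J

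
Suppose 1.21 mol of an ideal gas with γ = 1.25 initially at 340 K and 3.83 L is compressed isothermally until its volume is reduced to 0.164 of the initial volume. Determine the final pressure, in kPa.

P₁ = nRT₁/V₁ = 1.21×8.314×340/3.83 = 893 kPa.
Isothermal: T stays 340 K; PV = const ⇒ V₂ = 0.628 L, P₂ = 5450 kPa.

5450 kPa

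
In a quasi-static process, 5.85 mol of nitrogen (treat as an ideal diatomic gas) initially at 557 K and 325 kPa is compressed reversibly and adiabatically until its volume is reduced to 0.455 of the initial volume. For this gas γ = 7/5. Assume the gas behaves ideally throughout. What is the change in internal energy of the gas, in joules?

V₁ = nRT₁/P₁ = 5.85×8.314×557/325 = 83.4 L.
Adiabatic: TV^(γ−1) = const ⇒ T₂ = 557×(2.20)^0.400 = 763 K; PV^γ = const ⇒ P₂ = 979 kPa.
For an ideal gas ΔU = nCvΔT with Cv = (5/2)R = 20.8 J/(mol·K).
ΔU = 5.85×20.8×(763−557) = 25100 J.

25100 J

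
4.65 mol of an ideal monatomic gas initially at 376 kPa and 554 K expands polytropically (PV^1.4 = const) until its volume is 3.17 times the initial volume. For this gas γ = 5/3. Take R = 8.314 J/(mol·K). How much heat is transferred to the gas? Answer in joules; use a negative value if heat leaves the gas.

V₁ = nRT₁/P₁ = 4.65×8.314×554/376 = 57.0 L.
Polytropic n=1.4: T₂ = T₁(V₁/V₂)^(n−1) = 554×(0.315)^0.40 = 349 K; P₂ = P₁(V₁/V₂)^n = 74.8 kPa.
W = (P₁V₁−P₂V₂)/(n−1) = (376×57.0−74.8×181)/0.40 = 19800 J.
ΔU = nCvΔT = 4.65×12.5×(349−554) = -11900 J.
Q = ΔU + W = 7920 J.

7920 J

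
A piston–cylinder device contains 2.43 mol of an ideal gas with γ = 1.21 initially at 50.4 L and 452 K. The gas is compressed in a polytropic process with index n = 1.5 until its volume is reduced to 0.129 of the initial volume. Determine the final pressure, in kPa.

3910 kPa

P₁ = nRT₁/V₁ = 2.43×8.314×452/50.4 = 181 kPa.
Polytropic n=1.5: T₂ = T₁(V₁/V₂)^(n−1) = 452×(7.75)^0.50 = 1260 K; P₂ = P₁(V₁/V₂)^n = 3910 kPa.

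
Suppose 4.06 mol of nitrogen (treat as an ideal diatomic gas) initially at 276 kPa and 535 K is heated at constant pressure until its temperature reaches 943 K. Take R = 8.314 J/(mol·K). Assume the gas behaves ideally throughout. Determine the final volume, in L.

115 L

V₁ = nRT₁/P₁ = 4.06×8.314×535/276 = 65.4 L.
Isobaric: P stays 276 kPa; V/T = const ⇒ T₂ = 943 K, V₂ = 115 L.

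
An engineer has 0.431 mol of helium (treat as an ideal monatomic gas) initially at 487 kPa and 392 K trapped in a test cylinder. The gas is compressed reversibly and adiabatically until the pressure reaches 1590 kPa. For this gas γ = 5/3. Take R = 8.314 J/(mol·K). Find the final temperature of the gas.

629 K

V₁ = nRT₁/P₁ = 0.431×8.314×392/487 = 2.88 L.
Adiabatic: T₂/T₁ = (P₂/P₁)^((γ−1)/γ) ⇒ T₂ = 392×(3.26)^0.400 = 629 K; V₂ = 1.42 L.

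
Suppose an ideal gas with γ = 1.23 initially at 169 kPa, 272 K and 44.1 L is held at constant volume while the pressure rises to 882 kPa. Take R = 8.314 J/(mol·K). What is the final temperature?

1420 K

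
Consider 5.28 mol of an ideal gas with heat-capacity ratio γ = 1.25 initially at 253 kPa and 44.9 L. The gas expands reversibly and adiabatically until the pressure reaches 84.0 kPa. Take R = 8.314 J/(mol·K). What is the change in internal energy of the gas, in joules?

-8990 J

T₁ = P₁V₁/(nR) = 253×44.9/(5.28×8.314) = 259 K.
Adiabatic: T₂/T₁ = (P₂/P₁)^((γ−1)/γ) ⇒ T₂ = 259×(0.332)^0.200 = 208 K; V₂ = 108 L.
For an ideal gas ΔU = nCvΔT with Cv = R/(γ−1) = 33.3 J/(mol·K).
ΔU = 5.28×33.3×(208−259) = -8990 J.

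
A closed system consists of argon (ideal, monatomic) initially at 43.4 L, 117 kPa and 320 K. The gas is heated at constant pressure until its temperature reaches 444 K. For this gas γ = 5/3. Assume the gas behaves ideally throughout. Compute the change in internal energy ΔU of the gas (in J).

n = P₁V₁/(RT₁) = 117×43.4/(8.314×320) = 1.91 mol.
Isobaric: P stays 117 kPa; V/T = const ⇒ T₂ = 444 K, V₂ = 60.2 L.
For an ideal gas ΔU = nCvΔT with Cv = (3/2)R = 12.5 J/(mol·K).
ΔU = 1.91×12.5×(444−320) = 2950 J.

2950 J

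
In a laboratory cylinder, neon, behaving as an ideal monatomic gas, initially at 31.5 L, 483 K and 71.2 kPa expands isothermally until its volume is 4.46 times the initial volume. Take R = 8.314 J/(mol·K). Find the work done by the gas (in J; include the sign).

3350 J

n = P₁V₁/(RT₁) = 71.2×31.5/(8.314×483) = 0.559 mol.
Isothermal: T stays 483 K; PV = const ⇒ V₂ = 140 L, P₂ = 16.0 kPa.
W = nRT ln(V₂/V₁) = 0.559×8.314×483×ln(4.46) = 3350 J.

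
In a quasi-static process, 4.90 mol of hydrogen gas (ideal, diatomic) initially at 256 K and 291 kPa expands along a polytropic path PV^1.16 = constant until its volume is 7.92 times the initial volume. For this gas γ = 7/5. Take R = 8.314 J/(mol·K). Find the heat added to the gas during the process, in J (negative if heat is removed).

11000 J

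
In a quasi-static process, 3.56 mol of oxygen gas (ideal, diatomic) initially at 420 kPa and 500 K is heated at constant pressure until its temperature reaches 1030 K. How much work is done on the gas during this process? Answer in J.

V₁ = nRT₁/P₁ = 3.56×8.314×500/420 = 35.2 L.
Isobaric: P stays 420 kPa; V/T = const ⇒ T₂ = 1030 K, V₂ = 72.6 L.
W = PΔV = 420×(72.6−35.2) kPa·L = 15700 J.
Work done on the gas = −W_by = -15700 J.

-15700 J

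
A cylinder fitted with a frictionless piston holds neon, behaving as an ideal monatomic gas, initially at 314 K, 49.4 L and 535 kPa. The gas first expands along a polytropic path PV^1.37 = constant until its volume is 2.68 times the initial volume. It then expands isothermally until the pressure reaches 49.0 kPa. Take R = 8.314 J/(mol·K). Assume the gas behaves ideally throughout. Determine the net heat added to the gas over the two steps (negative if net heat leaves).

28800 J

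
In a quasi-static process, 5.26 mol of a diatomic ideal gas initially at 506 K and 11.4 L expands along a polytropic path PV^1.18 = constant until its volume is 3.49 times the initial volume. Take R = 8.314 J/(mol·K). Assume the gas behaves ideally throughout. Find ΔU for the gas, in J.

P₁ = nRT₁/V₁ = 5.26×8.314×506/11.4 = 1940 kPa.
Polytropic n=1.18: T₂ = T₁(V₁/V₂)^(n−1) = 506×(0.287)^0.18 = 404 K; P₂ = P₁(V₁/V₂)^n = 444 kPa.
For an ideal gas ΔU = nCvΔT with Cv = (5/2)R = 20.8 J/(mol·K).
ΔU = 5.26×20.8×(404−506) = -11100 J.

-11100 J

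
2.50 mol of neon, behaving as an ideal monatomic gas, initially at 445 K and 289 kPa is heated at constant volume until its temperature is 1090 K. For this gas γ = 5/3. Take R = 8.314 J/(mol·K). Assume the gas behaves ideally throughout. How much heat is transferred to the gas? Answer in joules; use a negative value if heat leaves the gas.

V₁ = nRT₁/P₁ = 2.50×8.314×445/289 = 32.0 L.
Isochoric: V stays 32.0 L; P/T = const ⇒ T₂ = 1090 K, P₂ = 708 kPa.
W = 0 (no volume change).
ΔU = nCvΔT = 2.50×12.5×(1090−445) = 20100 J.
Q = ΔU = 20100 J.

20100 J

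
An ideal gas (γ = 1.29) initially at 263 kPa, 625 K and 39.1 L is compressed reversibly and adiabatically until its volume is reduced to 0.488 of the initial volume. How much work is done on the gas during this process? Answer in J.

n = P₁V₁/(RT₁) = 263×39.1/(8.314×625) = 1.98 mol.
Adiabatic: TV^(γ−1) = const ⇒ T₂ = 625×(2.05)^0.290 = 770 K; PV^γ = const ⇒ P₂ = 664 kPa.
ΔU = nCvΔT = 1.98×28.7×(770−625) = 8200 J.
Q = 0 for an adiabatic process, so W = −ΔU = -8200 J.
Work done on the gas = −W_by = 8200 J.

8200 J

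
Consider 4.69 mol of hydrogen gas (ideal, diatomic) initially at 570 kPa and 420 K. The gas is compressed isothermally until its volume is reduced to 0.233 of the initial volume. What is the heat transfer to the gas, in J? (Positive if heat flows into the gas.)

-23900 J

V₁ = nRT₁/P₁ = 4.69×8.314×420/570 = 28.7 L.
Isothermal: T stays 420 K; PV = const ⇒ V₂ = 6.69 L, P₂ = 2450 kPa.
ΔU = 0 (ideal gas, T constant).
W = nRT ln(V₂/V₁) = 4.69×8.314×420×ln(0.233) = -23900 J.
Q = ΔU + W = -23900 J.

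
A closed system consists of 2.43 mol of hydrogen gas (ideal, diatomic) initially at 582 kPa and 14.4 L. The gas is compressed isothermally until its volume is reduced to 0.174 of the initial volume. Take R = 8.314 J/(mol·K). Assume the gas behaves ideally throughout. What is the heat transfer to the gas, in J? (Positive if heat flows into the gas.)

T₁ = P₁V₁/(nR) = 582×14.4/(2.43×8.314) = 415 K.
Isothermal: T stays 415 K; PV = const ⇒ V₂ = 2.51 L, P₂ = 3340 kPa.
ΔU = 0 (ideal gas, T constant).
W = nRT ln(V₂/V₁) = 2.43×8.314×415×ln(0.174) = -14700 J.
Q = ΔU + W = -14700 J.

-14700 J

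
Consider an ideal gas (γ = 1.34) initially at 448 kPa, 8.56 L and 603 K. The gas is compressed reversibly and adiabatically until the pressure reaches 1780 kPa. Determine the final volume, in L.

3.06 L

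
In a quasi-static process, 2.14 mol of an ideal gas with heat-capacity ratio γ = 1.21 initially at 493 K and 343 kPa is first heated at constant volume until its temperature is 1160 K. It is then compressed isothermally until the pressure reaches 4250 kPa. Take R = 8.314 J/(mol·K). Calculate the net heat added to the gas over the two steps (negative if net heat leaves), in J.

V₁ = nRT₁/P₁ = 2.14×8.314×493/343 = 25.6 L.
Step 1 — Isochoric: V stays 25.6 L; P/T = const ⇒ T₂ = 1160 K, P₂ = 807 kPa.
W = 0 (no volume change).
ΔU = nCvΔT = 2.14×39.6×(1160−493) = 56500 J.
Q = ΔU = 56500 J.
State after step 1: P = 807 kPa, V = 25.6 L, T = 1160 K.
Step 2 — Isothermal: T stays 1160 K; PV = const ⇒ V₂ = 4.86 L, P₂ = 4250 kPa.
ΔU = 0 (ideal gas, T constant).
W = nRT ln(V₂/V₁) = 2.14×8.314×1160×ln(0.190) = -34300 J.
Q = ΔU + W = -34300 J.
Net over both steps: W = -34300 J, Q = 22200 J, ΔU = 56500 J.

22200 J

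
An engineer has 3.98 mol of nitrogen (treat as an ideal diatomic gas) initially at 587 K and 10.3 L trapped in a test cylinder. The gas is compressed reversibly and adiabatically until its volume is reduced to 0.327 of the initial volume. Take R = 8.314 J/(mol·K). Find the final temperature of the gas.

918 K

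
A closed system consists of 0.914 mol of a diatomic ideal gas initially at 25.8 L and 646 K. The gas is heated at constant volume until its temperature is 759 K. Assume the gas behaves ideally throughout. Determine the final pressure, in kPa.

224 kPa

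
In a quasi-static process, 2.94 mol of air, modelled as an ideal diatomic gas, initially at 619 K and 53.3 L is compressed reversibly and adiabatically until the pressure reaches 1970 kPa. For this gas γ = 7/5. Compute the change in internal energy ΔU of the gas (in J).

28000 J

P₁ = nRT₁/V₁ = 2.94×8.314×619/53.3 = 284 kPa.
Adiabatic: T₂/T₁ = (P₂/P₁)^((γ−1)/γ) ⇒ T₂ = 619×(6.94)^0.286 = 1080 K; V₂ = 13.4 L.
For an ideal gas ΔU = nCvΔT with Cv = (5/2)R = 20.8 J/(mol·K).
ΔU = 2.94×20.8×(1080−619) = 28000 J.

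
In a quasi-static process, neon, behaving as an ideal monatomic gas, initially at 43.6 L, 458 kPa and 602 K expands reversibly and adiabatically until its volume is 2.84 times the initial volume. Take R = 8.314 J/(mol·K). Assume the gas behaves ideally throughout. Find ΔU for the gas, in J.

n = P₁V₁/(RT₁) = 458×43.6/(8.314×602) = 3.99 mol.
Adiabatic: TV^(γ−1) = const ⇒ T₂ = 602×(0.352)^0.667 = 300 K; PV^γ = const ⇒ P₂ = 80.4 kPa.
For an ideal gas ΔU = nCvΔT with Cv = (3/2)R = 12.5 J/(mol·K).
ΔU = 3.99×12.5×(300−602) = -15000 J.

-15000 J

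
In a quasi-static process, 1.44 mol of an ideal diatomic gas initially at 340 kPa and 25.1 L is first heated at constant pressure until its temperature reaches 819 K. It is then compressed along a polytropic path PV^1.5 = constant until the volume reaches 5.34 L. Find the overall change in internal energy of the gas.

35600 J

T₁ = P₁V₁/(nR) = 340×25.1/(1.44×8.314) = 713 K.
Step 1 — Isobaric: P stays 340 kPa; V/T = const ⇒ T₂ = 819 K, V₂ = 28.8 L.
W = PΔV = 340×(28.8−25.1) kPa·L = 1270 J.
ΔU = nCvΔT = 1.44×20.8×(819−713) = 3180 J.
Q = ΔU + W = nCpΔT = 4450 J.
State after step 1: P = 340 kPa, V = 28.8 L, T = 819 K.
Step 2 — Polytropic n=1.5: T₂ = T₁(V₁/V₂)^(n−1) = 819×(5.40)^0.50 = 1900 K; P₂ = P₁(V₁/V₂)^n = 4270 kPa.
W = (P₁V₁−P₂V₂)/(n−1) = (340×28.8−4270×5.34)/0.50 = -26000 J.
ΔU = nCvΔT = 1.44×20.8×(1900−819) = 32500 J.
Q = ΔU + W = 6490 J.
Net over both steps: W = -24700 J, Q = 10900 J, ΔU = 35600 J.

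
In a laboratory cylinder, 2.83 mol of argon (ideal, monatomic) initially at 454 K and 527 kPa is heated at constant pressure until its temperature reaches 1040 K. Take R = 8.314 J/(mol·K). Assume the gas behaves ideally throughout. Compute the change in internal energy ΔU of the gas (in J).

V₁ = nRT₁/P₁ = 2.83×8.314×454/527 = 20.3 L.
Isobaric: P stays 527 kPa; V/T = const ⇒ T₂ = 1040 K, V₂ = 46.4 L.
For an ideal gas ΔU = nCvΔT with Cv = (3/2)R = 12.5 J/(mol·K).
ΔU = 2.83×12.5×(1040−454) = 20700 J.

20700 J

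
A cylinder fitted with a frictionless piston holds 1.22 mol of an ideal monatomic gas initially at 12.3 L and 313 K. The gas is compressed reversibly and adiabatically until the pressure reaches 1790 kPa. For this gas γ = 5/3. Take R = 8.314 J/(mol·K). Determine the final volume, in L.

P₁ = nRT₁/V₁ = 1.22×8.314×313/12.3 = 258 kPa.
Adiabatic: T₂/T₁ = (P₂/P₁)^((γ−1)/γ) ⇒ T₂ = 313×(6.93)^0.400 = 679 K; V₂ = 3.85 L.

3.85 L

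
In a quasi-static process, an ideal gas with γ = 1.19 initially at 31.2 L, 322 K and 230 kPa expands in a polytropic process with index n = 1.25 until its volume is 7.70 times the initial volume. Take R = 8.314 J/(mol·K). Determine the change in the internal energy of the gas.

n = P₁V₁/(RT₁) = 230×31.2/(8.314×322) = 2.68 mol.
Polytropic n=1.25: T₂ = T₁(V₁/V₂)^(n−1) = 322×(0.130)^0.25 = 193 K; P₂ = P₁(V₁/V₂)^n = 17.9 kPa.
For an ideal gas ΔU = nCvΔT with Cv = R/(γ−1) = 43.8 J/(mol·K).
ΔU = 2.68×43.8×(193−322) = -15100 J.

-15100 J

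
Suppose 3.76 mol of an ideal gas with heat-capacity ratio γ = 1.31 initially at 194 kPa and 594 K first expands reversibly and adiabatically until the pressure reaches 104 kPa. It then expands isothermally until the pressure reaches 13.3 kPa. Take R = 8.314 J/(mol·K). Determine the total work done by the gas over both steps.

41200 J

V₁ = nRT₁/P₁ = 3.76×8.314×594/194 = 95.7 L.
Step 1 — Adiabatic: T₂/T₁ = (P₂/P₁)^((γ−1)/γ) ⇒ T₂ = 594×(0.536)^0.237 = 513 K; V₂ = 154 L.
ΔU = nCvΔT = 3.76×26.8×(513−594) = -8220 J.
Q = 0 for an adiabatic process, so W = −ΔU = 8220 J.
State after step 1: P = 104 kPa, V = 154 L, T = 513 K.
Step 2 — Isothermal: T stays 513 K; PV = const ⇒ V₂ = 1200 L, P₂ = 13.3 kPa.
ΔU = 0 (ideal gas, T constant).
W = nRT ln(V₂/V₁) = 3.76×8.314×513×ln(7.82) = 33000 J.
Q = ΔU + W = 33000 J.
Net over both steps: W = 41200 J, Q = 33000 J, ΔU = -8220 J.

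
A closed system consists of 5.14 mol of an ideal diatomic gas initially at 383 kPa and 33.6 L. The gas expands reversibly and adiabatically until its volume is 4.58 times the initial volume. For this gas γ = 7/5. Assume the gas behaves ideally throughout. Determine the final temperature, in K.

164 K

T₁ = P₁V₁/(nR) = 383×33.6/(5.14×8.314) = 301 K.
Adiabatic: TV^(γ−1) = const ⇒ T₂ = 301×(0.218)^0.400 = 164 K; PV^γ = const ⇒ P₂ = 45.5 kPa.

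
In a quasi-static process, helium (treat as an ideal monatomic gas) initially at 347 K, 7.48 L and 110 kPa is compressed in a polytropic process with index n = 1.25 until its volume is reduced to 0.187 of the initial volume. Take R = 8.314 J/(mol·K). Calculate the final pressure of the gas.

895 kPa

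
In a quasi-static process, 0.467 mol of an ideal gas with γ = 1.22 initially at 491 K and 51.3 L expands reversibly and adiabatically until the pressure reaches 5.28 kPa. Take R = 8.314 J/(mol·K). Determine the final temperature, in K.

345 K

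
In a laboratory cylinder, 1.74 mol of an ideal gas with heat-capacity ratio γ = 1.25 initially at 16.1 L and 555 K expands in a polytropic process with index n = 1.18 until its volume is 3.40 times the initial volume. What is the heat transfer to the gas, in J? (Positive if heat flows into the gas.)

2470 J

P₁ = nRT₁/V₁ = 1.74×8.314×555/16.1 = 499 kPa.
Polytropic n=1.18: T₂ = T₁(V₁/V₂)^(n−1) = 555×(0.294)^0.18 = 445 K; P₂ = P₁(V₁/V₂)^n = 118 kPa.
W = (P₁V₁−P₂V₂)/(n−1) = (499×16.1−118×54.7)/0.18 = 8820 J.
ΔU = nCvΔT = 1.74×33.3×(445−555) = -6350 J.
Q = ΔU + W = 2470 J.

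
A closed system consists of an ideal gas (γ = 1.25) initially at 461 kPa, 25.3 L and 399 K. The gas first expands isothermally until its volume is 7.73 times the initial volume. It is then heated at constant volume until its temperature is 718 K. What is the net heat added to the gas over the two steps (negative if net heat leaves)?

n = P₁V₁/(RT₁) = 461×25.3/(8.314×399) = 3.52 mol.
Step 1 — Isothermal: T stays 399 K; PV = const ⇒ V₂ = 196 L, P₂ = 59.6 kPa.
ΔU = 0 (ideal gas, T constant).
W = nRT ln(V₂/V₁) = 3.52×8.314×399×ln(7.73) = 23900 J.
Q = ΔU + W = 23900 J.
State after step 1: P = 59.6 kPa, V = 196 L, T = 399 K.
Step 2 — Isochoric: V stays 196 L; P/T = const ⇒ T₂ = 718 K, P₂ = 107 kPa.
W = 0 (no volume change).
ΔU = nCvΔT = 3.52×33.3×(718−399) = 37300 J.
Q = ΔU = 37300 J.
Net over both steps: W = 23900 J, Q = 61200 J, ΔU = 37300 J.

61200 J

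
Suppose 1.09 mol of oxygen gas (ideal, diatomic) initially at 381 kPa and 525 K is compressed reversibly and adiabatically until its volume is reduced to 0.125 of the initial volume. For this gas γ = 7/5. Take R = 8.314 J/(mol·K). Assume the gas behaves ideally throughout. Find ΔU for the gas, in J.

V₁ = nRT₁/P₁ = 1.09×8.314×525/381 = 12.5 L.
Adiabatic: TV^(γ−1) = const ⇒ T₂ = 525×(8.00)^0.400 = 1210 K; PV^γ = const ⇒ P₂ = 7000 kPa.
For an ideal gas ΔU = nCvΔT with Cv = (5/2)R = 20.8 J/(mol·K).
ΔU = 1.09×20.8×(1210−525) = 15400 J.

15400 J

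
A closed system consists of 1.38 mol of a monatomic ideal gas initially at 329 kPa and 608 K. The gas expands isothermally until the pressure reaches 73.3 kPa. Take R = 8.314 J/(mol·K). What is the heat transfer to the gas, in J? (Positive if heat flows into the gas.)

V₁ = nRT₁/P₁ = 1.38×8.314×608/329 = 21.2 L.
Isothermal: T stays 608 K; PV = const ⇒ V₂ = 95.2 L, P₂ = 73.3 kPa.
ΔU = 0 (ideal gas, T constant).
W = nRT ln(V₂/V₁) = 1.38×8.314×608×ln(4.49) = 10500 J.
Q = ΔU + W = 10500 J.

10500 J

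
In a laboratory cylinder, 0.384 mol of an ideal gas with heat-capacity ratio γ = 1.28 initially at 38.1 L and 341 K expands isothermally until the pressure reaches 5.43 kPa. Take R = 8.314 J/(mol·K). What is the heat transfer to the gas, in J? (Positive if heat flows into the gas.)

1810 J

P₁ = nRT₁/V₁ = 0.384×8.314×341/38.1 = 28.6 kPa.
Isothermal: T stays 341 K; PV = const ⇒ V₂ = 200 L, P₂ = 5.43 kPa.
ΔU = 0 (ideal gas, T constant).
W = nRT ln(V₂/V₁) = 0.384×8.314×341×ln(5.26) = 1810 J.
Q = ΔU + W = 1810 J.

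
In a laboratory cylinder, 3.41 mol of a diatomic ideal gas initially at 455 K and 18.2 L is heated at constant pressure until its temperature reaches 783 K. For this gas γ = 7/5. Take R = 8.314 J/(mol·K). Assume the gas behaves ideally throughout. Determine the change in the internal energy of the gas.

P₁ = nRT₁/V₁ = 3.41×8.314×455/18.2 = 709 kPa.
Isobaric: P stays 709 kPa; V/T = const ⇒ T₂ = 783 K, V₂ = 31.3 L.
For an ideal gas ΔU = nCvΔT with Cv = (5/2)R = 20.8 J/(mol·K).
ΔU = 3.41×20.8×(783−455) = 23200 J.

23200 J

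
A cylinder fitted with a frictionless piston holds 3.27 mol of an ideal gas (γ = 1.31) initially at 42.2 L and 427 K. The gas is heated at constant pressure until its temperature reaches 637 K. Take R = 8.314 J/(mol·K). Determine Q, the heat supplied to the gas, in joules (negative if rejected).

24100 J

P₁ = nRT₁/V₁ = 3.27×8.314×427/42.2 = 275 kPa.
Isobaric: P stays 275 kPa; V/T = const ⇒ T₂ = 637 K, V₂ = 63.0 L.
W = PΔV = 275×(63.0−42.2) kPa·L = 5710 J.
ΔU = nCvΔT = 3.27×26.8×(637−427) = 18400 J.
Q = ΔU + W = nCpΔT = 24100 J.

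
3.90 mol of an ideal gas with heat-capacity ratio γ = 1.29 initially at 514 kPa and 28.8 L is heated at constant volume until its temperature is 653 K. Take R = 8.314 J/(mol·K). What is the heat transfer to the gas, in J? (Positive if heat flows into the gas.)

22000 J

T₁ = P₁V₁/(nR) = 514×28.8/(3.90×8.314) = 457 K.
Isochoric: V stays 28.8 L; P/T = const ⇒ T₂ = 653 K, P₂ = 735 kPa.
W = 0 (no volume change).
ΔU = nCvΔT = 3.90×28.7×(653−457) = 22000 J.
Q = ΔU = 22000 J.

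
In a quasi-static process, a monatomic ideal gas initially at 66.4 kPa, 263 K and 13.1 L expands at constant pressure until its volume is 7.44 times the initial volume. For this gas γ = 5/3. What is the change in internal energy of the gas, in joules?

8400 J

n = P₁V₁/(RT₁) = 66.4×13.1/(8.314×263) = 0.398 mol.
Isobaric: P stays 66.4 kPa; V/T = const ⇒ T₂ = 1960 K, V₂ = 97.5 L.
For an ideal gas ΔU = nCvΔT with Cv = (3/2)R = 12.5 J/(mol·K).
ΔU = 0.398×12.5×(1960−263) = 8400 J.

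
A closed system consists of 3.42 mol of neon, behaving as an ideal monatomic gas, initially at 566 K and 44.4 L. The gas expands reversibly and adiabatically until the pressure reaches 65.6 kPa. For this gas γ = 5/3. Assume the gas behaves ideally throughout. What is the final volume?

P₁ = nRT₁/V₁ = 3.42×8.314×566/44.4 = 362 kPa.
Adiabatic: T₂/T₁ = (P₂/P₁)^((γ−1)/γ) ⇒ T₂ = 566×(0.181)^0.400 = 286 K; V₂ = 124 L.

124 L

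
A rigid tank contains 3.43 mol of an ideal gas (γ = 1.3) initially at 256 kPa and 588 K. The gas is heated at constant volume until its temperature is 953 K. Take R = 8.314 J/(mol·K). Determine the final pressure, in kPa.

415 kPa

V₁ = nRT₁/P₁ = 3.43×8.314×588/256 = 65.5 L.
Isochoric: V stays 65.5 L; P/T = const ⇒ T₂ = 953 K, P₂ = 415 kPa.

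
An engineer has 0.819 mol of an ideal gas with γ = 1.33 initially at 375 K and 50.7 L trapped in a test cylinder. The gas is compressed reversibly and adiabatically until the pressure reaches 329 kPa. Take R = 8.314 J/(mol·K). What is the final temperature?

597 K

P₁ = nRT₁/V₁ = 0.819×8.314×375/50.7 = 50.4 kPa.
Adiabatic: T₂/T₁ = (P₂/P₁)^((γ−1)/γ) ⇒ T₂ = 375×(6.53)^0.248 = 597 K; V₂ = 12.4 L.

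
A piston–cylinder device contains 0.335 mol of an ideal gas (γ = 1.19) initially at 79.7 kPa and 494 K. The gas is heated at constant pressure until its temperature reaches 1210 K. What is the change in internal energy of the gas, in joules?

V₁ = nRT₁/P₁ = 0.335×8.314×494/79.7 = 17.3 L.
Isobaric: P stays 79.7 kPa; V/T = const ⇒ T₂ = 1210 K, V₂ = 42.3 L.
For an ideal gas ΔU = nCvΔT with Cv = R/(γ−1) = 43.8 J/(mol·K).
ΔU = 0.335×43.8×(1210−494) = 10500 J.

10500 J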